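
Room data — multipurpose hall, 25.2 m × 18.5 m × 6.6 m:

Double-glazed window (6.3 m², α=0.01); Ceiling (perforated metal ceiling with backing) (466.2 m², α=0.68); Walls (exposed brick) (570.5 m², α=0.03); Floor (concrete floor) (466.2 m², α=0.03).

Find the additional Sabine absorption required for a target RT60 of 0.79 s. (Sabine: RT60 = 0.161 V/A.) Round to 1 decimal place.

A₁ = Σ Sᵢαᵢ = 6.3×0.01 + 466.2×0.68 + 570.5×0.03 + 466.2×0.03 = 348.180 sabins.
Target A₂ = 0.161·3076.92/0.79 = 627.069 sabins (V = 3076.92 m³).
ΔA = A₂ − A₁ = 627.069 − 348.180 = 278.9 sabins.

278.9 sabins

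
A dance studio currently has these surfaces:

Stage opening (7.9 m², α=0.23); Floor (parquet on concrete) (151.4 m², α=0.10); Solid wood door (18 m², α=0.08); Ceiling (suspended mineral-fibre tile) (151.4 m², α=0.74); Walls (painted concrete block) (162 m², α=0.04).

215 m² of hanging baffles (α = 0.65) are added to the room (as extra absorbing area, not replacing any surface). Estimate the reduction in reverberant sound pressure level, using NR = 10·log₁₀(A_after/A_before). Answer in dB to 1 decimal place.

3.1 dB

Equivalent absorption area: A_before = 7.9*0.23 + 151.4*0.10 + 18*0.08 + 151.4*0.74 + 162*0.04 = 136.913 m².
Added absorption = 215 × 0.65 = 139.750 sabins.
A_after = 136.913 + 139.750 = 276.663 sabins.
Reduction = 10 log₁₀(A_after/A_before) = 10 log₁₀(2.0207) = 3.1 dB.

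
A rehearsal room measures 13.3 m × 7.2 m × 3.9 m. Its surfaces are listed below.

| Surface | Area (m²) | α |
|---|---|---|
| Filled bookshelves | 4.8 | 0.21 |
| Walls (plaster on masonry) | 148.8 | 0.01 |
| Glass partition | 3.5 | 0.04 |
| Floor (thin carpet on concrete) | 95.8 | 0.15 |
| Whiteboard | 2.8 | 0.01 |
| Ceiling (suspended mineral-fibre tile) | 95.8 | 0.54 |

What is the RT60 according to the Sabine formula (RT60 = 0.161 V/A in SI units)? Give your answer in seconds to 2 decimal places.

Total absorption A = 4.8*0.21 + 148.8*0.01 + 3.5*0.04 + 95.8*0.15 + 2.8*0.01 + 95.8*0.54
  = 1.008 + 1.488 + 0.140 + 14.370 + 0.028 + 51.732 = 68.766 m² sabins.
V = 13.3·7.2·3.9 = 373.464 m³.
Sabine: RT60 = 0.161 × 373.464 / 68.766 = 0.87 s.

0.87 sec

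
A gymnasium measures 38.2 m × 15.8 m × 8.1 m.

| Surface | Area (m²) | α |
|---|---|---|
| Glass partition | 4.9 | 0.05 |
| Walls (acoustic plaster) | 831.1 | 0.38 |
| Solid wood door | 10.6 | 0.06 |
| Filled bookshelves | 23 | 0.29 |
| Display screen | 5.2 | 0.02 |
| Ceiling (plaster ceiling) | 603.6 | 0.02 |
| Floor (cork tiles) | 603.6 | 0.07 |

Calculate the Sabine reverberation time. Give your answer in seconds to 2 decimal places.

A = Σ Sᵢαᵢ = 4.9·0.05 + 831.1·0.38 + 10.6·0.06 + 23·0.29 + 5.2·0.02 + 603.6·0.02 + 603.6·0.07 = 377.797 sabins.
V = 38.2·15.8·8.1 = 4888.836 m³.
Sabine: RT60 = 0.161 × 4888.836 / 377.797 = 2.08 s.

2.08 sec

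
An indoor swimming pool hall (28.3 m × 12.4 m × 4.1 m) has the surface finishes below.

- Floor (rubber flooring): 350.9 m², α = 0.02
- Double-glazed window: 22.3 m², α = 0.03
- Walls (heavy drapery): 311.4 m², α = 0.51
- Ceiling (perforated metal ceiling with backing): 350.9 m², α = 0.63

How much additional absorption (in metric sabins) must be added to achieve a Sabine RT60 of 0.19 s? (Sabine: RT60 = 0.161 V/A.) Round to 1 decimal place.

Summing Sᵢαᵢ: 7.018 + 0.669 + 158.814 + 221.067 → A₁ = 387.568 sabins.
V = 1438.772 m³. Required absorption A₂ = 0.161 × 1438.772 / 0.19 = 1219.170 sabins.
ΔA = A₂ − A₁ = 1219.170 − 387.568 = 831.6 sabins.

831.6 sabins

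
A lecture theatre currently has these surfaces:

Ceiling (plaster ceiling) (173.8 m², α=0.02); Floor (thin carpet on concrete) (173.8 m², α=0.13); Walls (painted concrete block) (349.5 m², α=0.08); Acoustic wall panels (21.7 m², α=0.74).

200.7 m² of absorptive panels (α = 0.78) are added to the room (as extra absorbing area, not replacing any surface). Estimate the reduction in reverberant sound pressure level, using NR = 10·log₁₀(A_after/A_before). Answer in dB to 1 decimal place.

Equivalent absorption area: A_before = 173.8·0.02 + 173.8·0.13 + 349.5·0.08 + 21.7·0.74 = 70.088 m².
Added absorption = 200.7 × 0.78 = 156.546 sabins.
A_after = 70.088 + 156.546 = 226.634 sabins.
Reduction = 10 log₁₀(A_after/A_before) = 10 log₁₀(3.2336) = 5.1 dB.

5.1 dB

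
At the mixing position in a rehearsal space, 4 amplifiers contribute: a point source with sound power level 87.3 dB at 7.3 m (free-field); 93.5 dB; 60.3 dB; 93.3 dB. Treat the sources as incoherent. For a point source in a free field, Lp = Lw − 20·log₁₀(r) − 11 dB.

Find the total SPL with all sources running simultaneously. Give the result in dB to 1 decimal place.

Source at 7.3 m: Lp = 87.3 − 20·log₁₀(7.3) − 11 = 59.0 dB.
Σ 10^(Lᵢ/10) = 4.379e+09.
L_total = 10·log₁₀(4.379e+09) = 96.4 dB.

96.4 dB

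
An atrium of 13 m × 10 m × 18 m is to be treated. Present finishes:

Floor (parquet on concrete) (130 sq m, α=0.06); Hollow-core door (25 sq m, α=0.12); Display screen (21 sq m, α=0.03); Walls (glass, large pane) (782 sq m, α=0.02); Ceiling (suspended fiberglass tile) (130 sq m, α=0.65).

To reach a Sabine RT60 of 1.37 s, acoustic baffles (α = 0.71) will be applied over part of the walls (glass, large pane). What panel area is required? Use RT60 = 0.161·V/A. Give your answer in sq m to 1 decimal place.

A₁ = Σ Sᵢαᵢ = 130×0.06 + 25×0.12 + 21×0.03 + 782×0.02 + 130×0.65 = 111.570 sabins.
V = 2340 m³. Target absorption A₂ = 0.161 × 2340 / 1.37 = 274.993 sabins.
ΔA needed = 274.993 − 111.570 = 163.423 sabins.
Each sq m of panel replacing the walls (glass, large pane) adds (0.71 − 0.02) = 0.69 sabins.
Area = ΔA/Δα = 163.423/0.69 = 236.8 sq m.

236.8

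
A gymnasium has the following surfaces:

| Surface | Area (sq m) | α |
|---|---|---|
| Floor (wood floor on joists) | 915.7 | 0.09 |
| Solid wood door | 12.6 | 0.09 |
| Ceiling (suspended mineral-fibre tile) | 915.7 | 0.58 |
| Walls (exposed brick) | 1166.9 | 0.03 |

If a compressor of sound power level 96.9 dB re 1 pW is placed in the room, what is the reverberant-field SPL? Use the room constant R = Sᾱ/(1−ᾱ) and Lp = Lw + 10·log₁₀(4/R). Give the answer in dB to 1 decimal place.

73.7 dB

Σ(Sᵢαᵢ) = 915.7×0.09 + 12.6×0.09 + 915.7×0.58 + 1166.9×0.03 = 649.660; total area S = 3010.9 sq m.
ᾱ = 649.660/3010.9 = 0.2158; R = Sᾱ/(1−ᾱ) = 649.660/(1−0.2158) = 828.437 sq m.
Lp = 96.9 + 10·log₁₀(4/828.437) = 96.9 + (-23.16) = 73.7 dB.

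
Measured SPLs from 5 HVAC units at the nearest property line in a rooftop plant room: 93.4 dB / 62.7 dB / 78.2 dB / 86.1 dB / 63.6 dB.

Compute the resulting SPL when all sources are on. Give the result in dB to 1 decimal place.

Σ 10^(Lᵢ/10) = 2.665e+09.
Combined level = 10 log₁₀(2.665e+09) = 94.3 dB.

94.3 dB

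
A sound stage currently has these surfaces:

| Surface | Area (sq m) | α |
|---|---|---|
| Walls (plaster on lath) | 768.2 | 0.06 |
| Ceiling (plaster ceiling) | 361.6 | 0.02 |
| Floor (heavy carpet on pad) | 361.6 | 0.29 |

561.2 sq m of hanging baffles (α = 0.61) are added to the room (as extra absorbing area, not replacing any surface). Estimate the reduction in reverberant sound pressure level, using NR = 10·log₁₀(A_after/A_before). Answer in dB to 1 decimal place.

Summing Sᵢαᵢ: 46.092 + 7.232 + 104.864 → A_before = 158.188 sabins.
Treatment contributes 561.2·0.61 = 342.332 sabins.
A_after = 158.188 + 342.332 = 500.520 sabins.
NR = 10·log₁₀(500.520/158.188) = 5.0 dB.

5.0 dB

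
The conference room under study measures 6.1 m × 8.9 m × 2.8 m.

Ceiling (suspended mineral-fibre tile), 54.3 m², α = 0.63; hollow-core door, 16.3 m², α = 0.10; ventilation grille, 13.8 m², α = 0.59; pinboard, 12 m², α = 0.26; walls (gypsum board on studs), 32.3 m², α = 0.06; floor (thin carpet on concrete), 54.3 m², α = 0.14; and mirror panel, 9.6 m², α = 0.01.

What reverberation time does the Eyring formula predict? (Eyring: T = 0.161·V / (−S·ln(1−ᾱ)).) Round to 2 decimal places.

Total surface area S = 54.3 + 16.3 + 13.8 + 12 + 32.3 + 54.3 + 9.6 = 192.6 m².
Σ(Sᵢαᵢ) = 54.3·0.63 + 16.3·0.10 + 13.8·0.59 + 12·0.26 + 32.3·0.06 + 54.3·0.14 + 9.6·0.01 = 56.737.
Mean coefficient ᾱ = A/S = 0.2946.
Eyring denominator: −S ln(1−ᾱ) = 67.216.
V = 6.1 × 8.9 × 2.8 = 152.012 m³.
T = 0.161·V/[−S·ln(1−ᾱ)] = 0.161·152.012/67.216 = 0.36 s.

0.36 seconds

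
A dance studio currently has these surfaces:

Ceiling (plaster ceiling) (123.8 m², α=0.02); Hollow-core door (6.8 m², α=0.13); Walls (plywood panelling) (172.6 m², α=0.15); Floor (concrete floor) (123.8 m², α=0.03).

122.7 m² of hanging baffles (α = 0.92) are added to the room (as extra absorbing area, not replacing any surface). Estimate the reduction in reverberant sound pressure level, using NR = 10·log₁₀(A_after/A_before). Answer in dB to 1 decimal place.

Equivalent absorption area: A_before = 123.8*0.02 + 6.8*0.13 + 172.6*0.15 + 123.8*0.03 = 32.964 m².
Treatment contributes 122.7·0.92 = 112.884 sabins.
New total A_after = 145.848 sabins.
Reduction = 10 log₁₀(A_after/A_before) = 10 log₁₀(4.4245) = 6.5 dB.

6.5 dB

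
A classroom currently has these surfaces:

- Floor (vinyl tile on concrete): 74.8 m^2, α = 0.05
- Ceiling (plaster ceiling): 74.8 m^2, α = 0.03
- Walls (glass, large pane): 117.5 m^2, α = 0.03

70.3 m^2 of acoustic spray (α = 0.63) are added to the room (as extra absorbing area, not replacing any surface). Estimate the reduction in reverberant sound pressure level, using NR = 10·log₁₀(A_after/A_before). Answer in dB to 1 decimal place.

7.5 dB

Summing Sᵢαᵢ: 3.740 + 2.244 + 3.525 → A_before = 9.509 sabins.
Treatment contributes 70.3·0.63 = 44.289 sabins.
A_after = 9.509 + 44.289 = 53.798 sabins.
Reduction = 10 log₁₀(A_after/A_before) = 10 log₁₀(5.6576) = 7.5 dB.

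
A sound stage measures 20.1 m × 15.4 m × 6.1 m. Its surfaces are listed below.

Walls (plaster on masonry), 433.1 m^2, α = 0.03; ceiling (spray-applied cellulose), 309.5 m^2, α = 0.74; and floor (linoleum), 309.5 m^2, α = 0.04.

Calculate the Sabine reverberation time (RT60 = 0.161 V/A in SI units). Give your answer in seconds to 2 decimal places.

Equivalent absorption area: A = 433.1·0.03 + 309.5·0.74 + 309.5·0.04 = 254.403 m^2.
V = 20.1·15.4·6.1 = 1888.194 m³.
Sabine: RT60 = 0.161 × 1888.194 / 254.403 = 1.19 s.

1.19 s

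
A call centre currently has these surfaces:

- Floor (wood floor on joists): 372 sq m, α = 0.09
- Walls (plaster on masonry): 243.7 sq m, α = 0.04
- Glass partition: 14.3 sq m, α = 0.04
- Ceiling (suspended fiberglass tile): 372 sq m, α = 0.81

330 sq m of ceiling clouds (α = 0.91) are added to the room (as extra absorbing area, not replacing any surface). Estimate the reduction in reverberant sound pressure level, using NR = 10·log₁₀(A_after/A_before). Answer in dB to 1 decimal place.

2.7 dB

Total absorption A_before = 372·0.09 + 243.7·0.04 + 14.3·0.04 + 372·0.81
  = 33.480 + 9.748 + 0.572 + 301.320 = 345.120 sq m sabins.
Treatment contributes 330·0.91 = 300.300 sabins.
A_after = 345.120 + 300.300 = 645.420 sabins.
Reduction = 10 log₁₀(A_after/A_before) = 10 log₁₀(1.8701) = 2.7 dB.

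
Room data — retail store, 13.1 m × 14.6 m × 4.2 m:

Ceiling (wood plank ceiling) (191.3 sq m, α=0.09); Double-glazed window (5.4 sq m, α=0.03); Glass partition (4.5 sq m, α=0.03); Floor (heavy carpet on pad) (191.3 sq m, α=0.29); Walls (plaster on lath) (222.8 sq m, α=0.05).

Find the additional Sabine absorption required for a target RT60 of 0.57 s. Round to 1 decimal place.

142.8 sabins

Equivalent absorption area: A₁ = 191.3*0.09 + 5.4*0.03 + 4.5*0.03 + 191.3*0.29 + 222.8*0.05 = 84.131 sq m.
V = 803.292 m³. Required absorption A₂ = 0.161 × 803.292 / 0.57 = 226.895 sabins.
Additional absorption ΔA = 226.895 − 84.131 = 142.8 sabins.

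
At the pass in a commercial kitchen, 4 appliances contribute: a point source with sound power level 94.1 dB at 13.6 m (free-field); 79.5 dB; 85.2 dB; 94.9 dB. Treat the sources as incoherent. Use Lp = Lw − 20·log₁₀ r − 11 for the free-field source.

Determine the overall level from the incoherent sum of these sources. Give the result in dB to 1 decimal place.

95.5 dB

Source at 13.6 m: Lp = 94.1 − 20·log₁₀(13.6) − 11 = 60.4 dB.
Σ 10^(Lᵢ/10) = 3.512e+09.
Back to dB: 10·log₁₀ Σ = 95.5 dB.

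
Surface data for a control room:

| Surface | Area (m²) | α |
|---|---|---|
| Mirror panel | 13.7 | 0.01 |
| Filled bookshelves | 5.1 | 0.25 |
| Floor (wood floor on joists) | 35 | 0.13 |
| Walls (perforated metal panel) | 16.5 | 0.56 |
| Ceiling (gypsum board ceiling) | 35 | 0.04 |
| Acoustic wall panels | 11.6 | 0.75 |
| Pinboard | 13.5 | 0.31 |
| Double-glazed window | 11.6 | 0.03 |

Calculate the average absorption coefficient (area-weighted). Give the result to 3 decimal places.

0.210

S = Σ Sᵢ = 13.7 + 5.1 + 35 + 16.5 + 35 + 11.6 + 13.5 + 11.6 = 142.0 m².
Weighted sum Σ Sα = 29.835.
ᾱ = 29.835 / 142.0 = 0.210.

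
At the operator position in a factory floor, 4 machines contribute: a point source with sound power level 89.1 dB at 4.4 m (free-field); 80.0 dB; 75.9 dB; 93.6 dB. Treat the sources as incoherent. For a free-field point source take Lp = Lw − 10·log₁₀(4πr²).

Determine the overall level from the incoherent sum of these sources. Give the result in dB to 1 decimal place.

Source at 4.4 m: Lp = 89.1 − 10·log₁₀(4π·4.4²) = 89.1 − 10·log₁₀(243.285) = 65.2 dB.
Σ 10^(Lᵢ/10) = 2.433e+09.
Combined level = 10 log₁₀(2.433e+09) = 93.9 dB.

93.9 dB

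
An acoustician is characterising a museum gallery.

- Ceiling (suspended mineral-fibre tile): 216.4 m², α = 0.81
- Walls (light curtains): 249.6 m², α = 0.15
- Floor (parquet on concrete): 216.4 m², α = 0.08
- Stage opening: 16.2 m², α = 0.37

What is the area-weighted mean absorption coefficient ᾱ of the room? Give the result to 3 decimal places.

0.338

S = Σ Sᵢ = 216.4 + 249.6 + 216.4 + 16.2 = 698.6 m².
A = 216.4×0.81 + 249.6×0.15 + 216.4×0.08 + 16.2×0.37 = 236.030 sabins.
ᾱ = 236.030 / 698.6 = 0.338.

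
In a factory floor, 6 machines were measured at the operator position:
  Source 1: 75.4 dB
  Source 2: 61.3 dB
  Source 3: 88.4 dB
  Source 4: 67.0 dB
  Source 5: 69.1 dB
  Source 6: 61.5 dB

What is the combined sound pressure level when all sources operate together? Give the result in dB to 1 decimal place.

88.7 dB

Σ 10^(Lᵢ/10) = 7.424e+08.
Back to dB: 10·log₁₀ Σ = 88.7 dB.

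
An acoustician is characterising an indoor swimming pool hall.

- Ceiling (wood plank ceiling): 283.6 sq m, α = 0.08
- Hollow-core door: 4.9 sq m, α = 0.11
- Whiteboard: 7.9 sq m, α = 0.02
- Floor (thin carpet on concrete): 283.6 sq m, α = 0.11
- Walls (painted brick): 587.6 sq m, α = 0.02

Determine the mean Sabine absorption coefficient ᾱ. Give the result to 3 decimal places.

0.057

S = Σ Sᵢ = 283.6 + 4.9 + 7.9 + 283.6 + 587.6 = 1167.6 sq m.
Weighted sum Σ Sα = 66.333.
ᾱ = 66.333 / 1167.6 = 0.057.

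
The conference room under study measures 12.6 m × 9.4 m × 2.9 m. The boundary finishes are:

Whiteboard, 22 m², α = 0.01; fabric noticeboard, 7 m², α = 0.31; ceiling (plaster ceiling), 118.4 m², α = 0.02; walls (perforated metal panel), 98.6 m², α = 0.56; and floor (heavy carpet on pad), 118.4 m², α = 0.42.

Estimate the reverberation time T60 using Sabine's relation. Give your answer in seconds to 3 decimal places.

0.504 sec

Total absorption A = 22×0.01 + 7×0.31 + 118.4×0.02 + 98.6×0.56 + 118.4×0.42
  = 0.220 + 2.170 + 2.368 + 55.216 + 49.728 = 109.702 m² sabins.
Volume V = 12.6 × 9.4 × 2.9 = 343.476 m³.
Sabine: RT60 = 0.161 × 343.476 / 109.702 = 0.504 s.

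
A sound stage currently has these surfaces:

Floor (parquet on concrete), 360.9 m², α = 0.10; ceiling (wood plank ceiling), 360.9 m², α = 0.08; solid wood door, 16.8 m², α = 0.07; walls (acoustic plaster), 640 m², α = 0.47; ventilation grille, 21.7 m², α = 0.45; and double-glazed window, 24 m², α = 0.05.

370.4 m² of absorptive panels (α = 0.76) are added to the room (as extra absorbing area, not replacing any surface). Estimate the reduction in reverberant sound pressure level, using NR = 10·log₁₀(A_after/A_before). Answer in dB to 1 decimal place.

2.4 dB

Equivalent absorption area: A_before = 360.9·0.10 + 360.9·0.08 + 16.8·0.07 + 640·0.47 + 21.7·0.45 + 24·0.05 = 377.903 m².
Added absorption = 370.4 × 0.76 = 281.504 sabins.
A_after = 377.903 + 281.504 = 659.407 sabins.
NR = 10·log₁₀(659.407/377.903) = 2.4 dB.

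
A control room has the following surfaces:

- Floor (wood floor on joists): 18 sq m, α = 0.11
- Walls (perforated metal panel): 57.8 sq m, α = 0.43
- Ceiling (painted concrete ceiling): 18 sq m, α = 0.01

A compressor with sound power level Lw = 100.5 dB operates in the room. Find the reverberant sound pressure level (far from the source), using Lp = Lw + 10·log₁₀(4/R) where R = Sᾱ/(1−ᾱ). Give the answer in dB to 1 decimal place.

A = 27.014 sabins; S = 93.8 sq m.
ᾱ = 27.014/93.8 = 0.2880; R = Sᾱ/(1−ᾱ) = 27.014/(1−0.2880) = 37.941 sq m.
Lp = 100.5 + 10·log₁₀(4/37.941) = 100.5 + (-9.77) = 90.7 dB.

90.7 dB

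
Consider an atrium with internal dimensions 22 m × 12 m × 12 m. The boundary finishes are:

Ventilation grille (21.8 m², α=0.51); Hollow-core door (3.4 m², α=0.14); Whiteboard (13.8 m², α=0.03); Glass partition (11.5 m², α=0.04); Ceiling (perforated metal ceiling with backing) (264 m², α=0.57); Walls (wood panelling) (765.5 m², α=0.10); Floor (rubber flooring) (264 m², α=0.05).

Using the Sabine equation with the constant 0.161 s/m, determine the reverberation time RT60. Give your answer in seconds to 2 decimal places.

Total absorption A = 21.8*0.51 + 3.4*0.14 + 13.8*0.03 + 11.5*0.04 + 264*0.57 + 765.5*0.10 + 264*0.05
  = 11.118 + 0.476 + 0.414 + 0.460 + 150.480 + 76.550 + 13.200 = 252.698 m² sabins.
V = 22·12·12 = 3168 m³.
T = 0.161 V/A = 0.161·3168/252.698 = 2.02 s.

2.02 s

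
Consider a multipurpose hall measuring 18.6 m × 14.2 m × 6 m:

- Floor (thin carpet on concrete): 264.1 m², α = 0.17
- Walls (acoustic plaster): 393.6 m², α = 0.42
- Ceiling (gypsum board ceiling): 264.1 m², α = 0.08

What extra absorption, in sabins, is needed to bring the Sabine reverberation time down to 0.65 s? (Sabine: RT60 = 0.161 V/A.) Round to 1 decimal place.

Total absorption A₁ = 264.1·0.17 + 393.6·0.42 + 264.1·0.08
  = 44.897 + 165.312 + 21.128 = 231.337 m² sabins.
Target A₂ = 0.161·1584.72/0.65 = 392.523 sabins (V = 1584.72 m³).
ΔA = A₂ − A₁ = 392.523 − 231.337 = 161.2 sabins.

161.2 sabins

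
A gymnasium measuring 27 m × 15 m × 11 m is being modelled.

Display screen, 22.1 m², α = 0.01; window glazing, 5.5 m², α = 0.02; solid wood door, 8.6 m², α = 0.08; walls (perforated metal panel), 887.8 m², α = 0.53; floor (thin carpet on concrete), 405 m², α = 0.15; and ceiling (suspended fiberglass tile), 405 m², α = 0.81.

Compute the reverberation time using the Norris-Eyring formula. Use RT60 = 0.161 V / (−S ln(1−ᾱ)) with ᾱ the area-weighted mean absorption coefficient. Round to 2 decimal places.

S = Σ Sᵢ = 1734.0 m².
Absorption A = 22.1×0.01 + 5.5×0.02 + 8.6×0.08 + 887.8×0.53 + 405×0.15 + 405×0.81 = 860.353 sabins.
ᾱ = 860.353 / 1734.0 = 0.4962.
Eyring denominator: −S ln(1−ᾱ) = 1188.789.
V = 27 × 15 × 11 = 4455 m³.
T = 0.161·V/[−S·ln(1−ᾱ)] = 0.161·4455/1188.789 = 0.60 s.

0.60 s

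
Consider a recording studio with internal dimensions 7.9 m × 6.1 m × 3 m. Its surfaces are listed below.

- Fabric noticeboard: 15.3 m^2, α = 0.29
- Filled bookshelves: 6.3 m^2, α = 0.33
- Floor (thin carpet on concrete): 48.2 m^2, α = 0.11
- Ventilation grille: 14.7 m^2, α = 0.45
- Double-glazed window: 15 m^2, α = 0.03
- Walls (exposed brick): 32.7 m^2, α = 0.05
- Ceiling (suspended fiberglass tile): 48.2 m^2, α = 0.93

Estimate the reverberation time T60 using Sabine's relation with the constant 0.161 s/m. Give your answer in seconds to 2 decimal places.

Summing Sᵢαᵢ: 4.437 + 2.079 + 5.302 + 6.615 + 0.450 + 1.635 + 44.826 → A = 65.344 sabins.
Room volume: 144.57 m³.
RT60 = 0.161 · V / A = 0.161 × 144.57 / 65.344 = 0.36 s.

0.36 sec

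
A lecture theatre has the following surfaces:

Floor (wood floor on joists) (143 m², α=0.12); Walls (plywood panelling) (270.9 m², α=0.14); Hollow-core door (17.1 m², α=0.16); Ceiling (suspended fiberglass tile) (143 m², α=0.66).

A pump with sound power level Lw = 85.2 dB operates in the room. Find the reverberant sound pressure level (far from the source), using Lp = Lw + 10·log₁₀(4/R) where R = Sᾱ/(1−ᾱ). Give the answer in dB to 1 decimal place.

68.1 dB

Σ(Sᵢαᵢ) = 143×0.12 + 270.9×0.14 + 17.1×0.16 + 143×0.66 = 152.202; total area S = 574.0 m².
ᾱ = 0.2652, so room constant R = A/(1−ᾱ) = 207.134 m².
Lp = 85.2 + 10·log₁₀(4/207.134) = 85.2 + (-17.14) = 68.1 dB.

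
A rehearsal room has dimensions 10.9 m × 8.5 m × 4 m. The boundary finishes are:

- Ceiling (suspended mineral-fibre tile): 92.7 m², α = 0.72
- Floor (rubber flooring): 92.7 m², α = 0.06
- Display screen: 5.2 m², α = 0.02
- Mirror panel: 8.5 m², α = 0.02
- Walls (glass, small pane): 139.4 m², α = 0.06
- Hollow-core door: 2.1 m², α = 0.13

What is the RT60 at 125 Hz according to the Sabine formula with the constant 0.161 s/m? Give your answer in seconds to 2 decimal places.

Equivalent absorption area: A = 92.7·0.72 + 92.7·0.06 + 5.2·0.02 + 8.5·0.02 + 139.4·0.06 + 2.1·0.13 = 81.217 m².
Room volume: 370.6 m³.
Sabine: RT60 = 0.161 × 370.6 / 81.217 = 0.73 s.

0.73 sec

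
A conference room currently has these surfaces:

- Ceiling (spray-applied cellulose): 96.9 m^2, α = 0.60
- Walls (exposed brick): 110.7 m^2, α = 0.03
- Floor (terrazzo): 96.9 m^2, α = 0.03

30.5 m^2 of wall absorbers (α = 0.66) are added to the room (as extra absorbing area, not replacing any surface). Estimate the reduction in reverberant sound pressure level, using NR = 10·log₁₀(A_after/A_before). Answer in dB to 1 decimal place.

1.2 dB

Equivalent absorption area: A_before = 96.9×0.60 + 110.7×0.03 + 96.9×0.03 = 64.368 m^2.
Added absorption = 30.5 × 0.66 = 20.130 sabins.
New total A_after = 84.498 sabins.
Reduction = 10 log₁₀(A_after/A_before) = 10 log₁₀(1.3127) = 1.2 dB.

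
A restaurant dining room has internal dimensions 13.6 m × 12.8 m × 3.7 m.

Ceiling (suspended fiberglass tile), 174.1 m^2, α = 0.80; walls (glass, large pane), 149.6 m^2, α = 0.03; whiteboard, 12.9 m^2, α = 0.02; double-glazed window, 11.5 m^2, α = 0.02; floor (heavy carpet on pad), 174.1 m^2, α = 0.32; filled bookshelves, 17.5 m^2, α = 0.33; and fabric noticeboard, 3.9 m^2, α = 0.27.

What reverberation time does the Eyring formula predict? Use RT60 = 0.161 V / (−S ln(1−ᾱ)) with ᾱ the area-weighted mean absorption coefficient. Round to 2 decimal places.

S = Σ Sᵢ = 543.6 m^2.
Σ(Sᵢαᵢ) = 174.1·0.80 + 149.6·0.03 + 12.9·0.02 + 11.5·0.02 + 174.1·0.32 + 17.5·0.33 + 3.9·0.27 = 206.796.
Mean coefficient ᾱ = A/S = 0.3804.
Eyring denominator: −S ln(1−ᾱ) = 260.211.
V = 13.6 × 12.8 × 3.7 = 644.096 m³.
RT60 = 0.161 × 644.096 / 260.211 = 0.40 s.

0.40 s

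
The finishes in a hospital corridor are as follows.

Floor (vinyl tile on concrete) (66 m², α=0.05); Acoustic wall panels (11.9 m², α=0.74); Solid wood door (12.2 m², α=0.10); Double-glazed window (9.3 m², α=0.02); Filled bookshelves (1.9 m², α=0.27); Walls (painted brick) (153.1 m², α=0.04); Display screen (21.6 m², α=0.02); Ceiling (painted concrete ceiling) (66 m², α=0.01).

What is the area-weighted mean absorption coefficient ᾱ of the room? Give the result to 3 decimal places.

S = Σ Sᵢ = 66 + 11.9 + 12.2 + 9.3 + 1.9 + 153.1 + 21.6 + 66 = 342.0 m².
Σ(Sᵢαᵢ) = 66·0.05 + 11.9·0.74 + 12.2·0.10 + 9.3·0.02 + 1.9·0.27 + 153.1·0.04 + 21.6·0.02 + 66·0.01 = 21.241.
ᾱ = A/S = 0.062.

0.062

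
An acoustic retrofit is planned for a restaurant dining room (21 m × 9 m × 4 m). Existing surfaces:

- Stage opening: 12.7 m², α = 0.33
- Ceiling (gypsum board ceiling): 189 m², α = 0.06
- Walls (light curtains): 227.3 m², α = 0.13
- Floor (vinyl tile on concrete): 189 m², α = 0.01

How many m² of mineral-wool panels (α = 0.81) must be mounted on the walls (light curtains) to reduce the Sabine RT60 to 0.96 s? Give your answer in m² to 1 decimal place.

Summing Sᵢαᵢ: 4.191 + 11.340 + 29.549 + 1.890 → A₁ = 46.970 sabins.
Required A₂ = 0.161·756/0.96 = 126.788 sabins.
Absorption to add: 126.788 − 46.970 = 79.818 sabins.
Each m² of panel replacing the walls (light curtains) adds (0.81 − 0.13) = 0.68 sabins.
Panel area = 79.818 / 0.68 = 117.4 m².

117.4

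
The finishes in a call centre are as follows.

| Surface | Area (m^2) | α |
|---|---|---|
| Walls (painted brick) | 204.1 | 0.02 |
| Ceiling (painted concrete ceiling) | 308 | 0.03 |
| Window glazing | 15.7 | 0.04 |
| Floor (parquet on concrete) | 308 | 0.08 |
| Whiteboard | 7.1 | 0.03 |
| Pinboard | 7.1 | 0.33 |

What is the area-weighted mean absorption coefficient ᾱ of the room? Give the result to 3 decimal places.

S = Σ Sᵢ = 204.1 + 308 + 15.7 + 308 + 7.1 + 7.1 = 850.0 m^2.
Weighted sum Σ Sα = 41.146.
ᾱ = 41.146 / 850.0 = 0.048.

0.048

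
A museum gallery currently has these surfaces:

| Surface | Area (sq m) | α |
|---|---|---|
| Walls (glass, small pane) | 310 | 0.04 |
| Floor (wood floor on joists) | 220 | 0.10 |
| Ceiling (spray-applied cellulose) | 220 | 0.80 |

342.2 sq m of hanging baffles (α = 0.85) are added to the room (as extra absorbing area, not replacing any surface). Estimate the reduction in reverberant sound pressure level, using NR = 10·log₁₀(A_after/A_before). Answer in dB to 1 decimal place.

3.8 dB

Summing Sᵢαᵢ: 12.400 + 22.000 + 176.000 → A_before = 210.400 sabins.
Treatment contributes 342.2·0.85 = 290.870 sabins.
A_after = 210.400 + 290.870 = 501.270 sabins.
Reduction = 10 log₁₀(A_after/A_before) = 10 log₁₀(2.3825) = 3.8 dB.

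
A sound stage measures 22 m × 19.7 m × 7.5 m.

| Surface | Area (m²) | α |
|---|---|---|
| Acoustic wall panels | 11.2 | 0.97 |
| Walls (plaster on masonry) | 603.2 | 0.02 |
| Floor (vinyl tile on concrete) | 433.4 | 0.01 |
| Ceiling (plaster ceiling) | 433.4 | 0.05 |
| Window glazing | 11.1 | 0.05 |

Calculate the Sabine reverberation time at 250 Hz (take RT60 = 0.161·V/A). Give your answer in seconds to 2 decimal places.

Total absorption A = 11.2*0.97 + 603.2*0.02 + 433.4*0.01 + 433.4*0.05 + 11.1*0.05
  = 10.864 + 12.064 + 4.334 + 21.670 + 0.555 = 49.487 m² sabins.
Volume V = 22 × 19.7 × 7.5 = 3250.5 m³.
T = 0.161 V/A = 0.161·3250.5/49.487 = 10.58 s.

10.58 seconds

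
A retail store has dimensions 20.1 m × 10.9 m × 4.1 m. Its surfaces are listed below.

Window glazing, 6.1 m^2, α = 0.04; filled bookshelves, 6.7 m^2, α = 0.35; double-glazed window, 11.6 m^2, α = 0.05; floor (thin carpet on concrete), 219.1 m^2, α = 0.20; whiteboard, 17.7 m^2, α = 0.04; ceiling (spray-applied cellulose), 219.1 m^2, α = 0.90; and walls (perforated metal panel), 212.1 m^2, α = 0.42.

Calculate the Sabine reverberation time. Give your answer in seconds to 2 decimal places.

0.43 s

Total absorption A = 6.1×0.04 + 6.7×0.35 + 11.6×0.05 + 219.1×0.20 + 17.7×0.04 + 219.1×0.90 + 212.1×0.42
  = 0.244 + 2.345 + 0.580 + 43.820 + 0.708 + 197.190 + 89.082 = 333.969 m^2 sabins.
Volume V = 20.1 × 10.9 × 4.1 = 898.269 m³.
RT60 = 0.161 · V / A = 0.161 × 898.269 / 333.969 = 0.43 s.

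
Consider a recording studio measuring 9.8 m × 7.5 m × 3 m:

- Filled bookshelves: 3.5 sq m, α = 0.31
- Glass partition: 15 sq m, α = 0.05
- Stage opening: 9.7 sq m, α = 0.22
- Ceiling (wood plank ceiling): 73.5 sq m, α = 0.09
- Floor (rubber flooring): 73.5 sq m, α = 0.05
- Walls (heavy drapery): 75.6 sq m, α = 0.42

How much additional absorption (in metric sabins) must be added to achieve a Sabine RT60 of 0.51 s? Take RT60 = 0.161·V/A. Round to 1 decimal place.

23.6 sabins

Total absorption A₁ = 3.5*0.31 + 15*0.05 + 9.7*0.22 + 73.5*0.09 + 73.5*0.05 + 75.6*0.42
  = 1.085 + 0.750 + 2.134 + 6.615 + 3.675 + 31.752 = 46.011 sq m sabins.
For T = 0.51 s, need A₂ = 0.161·V/T = 0.161·220.5/0.51 = 69.609 sabins.
ΔA = A₂ − A₁ = 69.609 − 46.011 = 23.6 sabins.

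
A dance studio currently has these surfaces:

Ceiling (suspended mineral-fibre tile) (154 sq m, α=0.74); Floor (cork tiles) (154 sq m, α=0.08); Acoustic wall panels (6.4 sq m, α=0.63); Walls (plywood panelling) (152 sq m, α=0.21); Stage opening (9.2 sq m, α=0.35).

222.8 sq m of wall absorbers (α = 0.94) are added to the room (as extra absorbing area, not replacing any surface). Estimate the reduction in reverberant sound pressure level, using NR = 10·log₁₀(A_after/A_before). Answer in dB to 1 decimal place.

A_before = Σ Sᵢαᵢ = 154·0.74 + 154·0.08 + 6.4·0.63 + 152·0.21 + 9.2·0.35 = 165.452 sabins.
Added absorption = 222.8 × 0.94 = 209.432 sabins.
A_after = 165.452 + 209.432 = 374.884 sabins.
NR = 10·log₁₀(374.884/165.452) = 3.6 dB.

3.6 dB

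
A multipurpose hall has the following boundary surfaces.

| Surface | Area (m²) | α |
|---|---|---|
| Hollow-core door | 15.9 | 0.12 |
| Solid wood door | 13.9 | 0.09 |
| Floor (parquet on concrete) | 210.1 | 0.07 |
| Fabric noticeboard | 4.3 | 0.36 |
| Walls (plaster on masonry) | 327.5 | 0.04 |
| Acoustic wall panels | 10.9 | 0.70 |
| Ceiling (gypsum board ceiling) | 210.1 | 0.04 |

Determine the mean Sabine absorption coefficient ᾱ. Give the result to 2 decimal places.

Total surface area S = 792.7 m².
Weighted sum Σ Sα = 48.548.
ᾱ = A/S = 0.06.

0.06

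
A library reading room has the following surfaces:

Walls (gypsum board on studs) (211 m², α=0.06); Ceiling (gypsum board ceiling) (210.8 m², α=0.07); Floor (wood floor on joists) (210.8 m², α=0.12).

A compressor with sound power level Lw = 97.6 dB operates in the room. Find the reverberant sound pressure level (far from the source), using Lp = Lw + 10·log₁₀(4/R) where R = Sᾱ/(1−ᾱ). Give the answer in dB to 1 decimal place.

A = 52.712 sabins; S = 632.6 m².
ᾱ = 0.0833, so room constant R = A/(1−ᾱ) = 57.502 m².
Lp = 97.6 + 10·log₁₀(4/57.502) = 97.6 + (-11.58) = 86.0 dB.

86.0 dB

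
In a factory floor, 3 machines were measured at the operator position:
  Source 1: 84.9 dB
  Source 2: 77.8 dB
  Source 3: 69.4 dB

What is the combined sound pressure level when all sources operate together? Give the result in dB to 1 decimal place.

Σ 10^(Lᵢ/10) = 3.78e+08.
L_total = 10·log₁₀(3.78e+08) = 85.8 dB.

85.8 dB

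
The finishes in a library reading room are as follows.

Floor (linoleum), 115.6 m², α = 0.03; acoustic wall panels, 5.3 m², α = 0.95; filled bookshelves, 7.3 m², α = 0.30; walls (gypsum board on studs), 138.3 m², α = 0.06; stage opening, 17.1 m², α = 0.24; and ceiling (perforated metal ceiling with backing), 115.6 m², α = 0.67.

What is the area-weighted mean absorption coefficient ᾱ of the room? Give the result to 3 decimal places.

0.252

Total surface area S = 399.2 m².
Σ(Sᵢαᵢ) = 115.6×0.03 + 5.3×0.95 + 7.3×0.30 + 138.3×0.06 + 17.1×0.24 + 115.6×0.67 = 100.547.
ᾱ = 100.547 / 399.2 = 0.252.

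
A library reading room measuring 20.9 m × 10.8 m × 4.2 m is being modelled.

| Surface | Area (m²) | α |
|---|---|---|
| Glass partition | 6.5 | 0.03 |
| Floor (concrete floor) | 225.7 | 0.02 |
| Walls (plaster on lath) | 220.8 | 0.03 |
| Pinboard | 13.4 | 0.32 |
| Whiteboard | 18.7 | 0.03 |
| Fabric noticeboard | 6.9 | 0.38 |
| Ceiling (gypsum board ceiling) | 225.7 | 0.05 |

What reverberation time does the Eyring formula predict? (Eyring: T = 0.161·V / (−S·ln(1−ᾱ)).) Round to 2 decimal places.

S = Σ Sᵢ = 717.7 m².
Absorption A = 6.5×0.03 + 225.7×0.02 + 220.8×0.03 + 13.4×0.32 + 18.7×0.03 + 6.9×0.38 + 225.7×0.05 = 30.089 sabins.
Mean coefficient ᾱ = A/S = 0.0419.
−S·ln(1−ᾱ) = −717.7 × ln(1 − 0.0419) = 30.720.
V = 20.9 × 10.8 × 4.2 = 948.024 m³.
T = 0.161·V/[−S·ln(1−ᾱ)] = 0.161·948.024/30.720 = 4.97 s.

4.97 s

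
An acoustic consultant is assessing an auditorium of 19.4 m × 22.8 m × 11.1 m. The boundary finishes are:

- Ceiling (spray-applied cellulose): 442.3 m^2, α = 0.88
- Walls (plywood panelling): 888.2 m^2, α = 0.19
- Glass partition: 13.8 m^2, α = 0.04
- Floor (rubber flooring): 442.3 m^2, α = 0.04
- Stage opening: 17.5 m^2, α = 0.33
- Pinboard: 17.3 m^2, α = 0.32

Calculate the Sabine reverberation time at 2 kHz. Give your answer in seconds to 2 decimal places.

Summing Sᵢαᵢ: 389.224 + 168.758 + 0.552 + 17.692 + 5.775 + 5.536 → A = 587.537 sabins.
Room volume: 4909.752 m³.
Sabine: RT60 = 0.161 × 4909.752 / 587.537 = 1.35 s.

1.35 seconds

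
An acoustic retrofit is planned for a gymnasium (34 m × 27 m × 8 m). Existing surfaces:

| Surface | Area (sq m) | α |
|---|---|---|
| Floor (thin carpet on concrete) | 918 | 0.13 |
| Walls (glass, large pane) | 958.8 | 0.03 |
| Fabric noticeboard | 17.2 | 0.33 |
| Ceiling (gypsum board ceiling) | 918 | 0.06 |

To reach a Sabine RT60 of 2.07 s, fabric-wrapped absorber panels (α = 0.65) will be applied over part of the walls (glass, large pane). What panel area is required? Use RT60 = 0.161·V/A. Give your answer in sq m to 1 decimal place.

Equivalent absorption area: A₁ = 918*0.13 + 958.8*0.03 + 17.2*0.33 + 918*0.06 = 208.860 sq m.
V = 7344 m³. Target absorption A₂ = 0.161 × 7344 / 2.07 = 571.200 sabins.
Absorption to add: 571.200 − 208.860 = 362.340 sabins.
Net gain per sq m: Δα = 0.65 − 0.03 = 0.62.
Panel area = 362.340 / 0.62 = 584.4 sq m.

584.4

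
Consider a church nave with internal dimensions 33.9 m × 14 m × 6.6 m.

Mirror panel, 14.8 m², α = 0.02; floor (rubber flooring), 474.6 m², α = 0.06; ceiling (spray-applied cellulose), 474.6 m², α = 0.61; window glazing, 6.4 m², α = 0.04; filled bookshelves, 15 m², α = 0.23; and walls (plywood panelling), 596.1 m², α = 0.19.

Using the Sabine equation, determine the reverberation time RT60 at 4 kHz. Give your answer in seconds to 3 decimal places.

1.159 sec

Equivalent absorption area: A = 14.8×0.02 + 474.6×0.06 + 474.6×0.61 + 6.4×0.04 + 15×0.23 + 596.1×0.19 = 435.243 m².
Volume V = 33.9 × 14 × 6.6 = 3132.36 m³.
RT60 = 0.161 · V / A = 0.161 × 3132.36 / 435.243 = 1.159 s.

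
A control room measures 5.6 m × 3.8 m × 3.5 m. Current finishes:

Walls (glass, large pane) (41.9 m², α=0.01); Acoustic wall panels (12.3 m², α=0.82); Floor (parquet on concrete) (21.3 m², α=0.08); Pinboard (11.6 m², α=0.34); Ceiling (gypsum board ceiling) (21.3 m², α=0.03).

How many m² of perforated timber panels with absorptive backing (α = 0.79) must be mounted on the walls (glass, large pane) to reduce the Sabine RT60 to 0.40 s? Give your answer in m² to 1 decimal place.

16.9

Summing Sᵢαᵢ: 0.419 + 10.086 + 1.704 + 3.944 + 0.639 → A₁ = 16.792 sabins.
Required A₂ = 0.161·74.48/0.40 = 29.978 sabins.
Absorption to add: 29.978 − 16.792 = 13.186 sabins.
Each m² of panel replacing the walls (glass, large pane) adds (0.79 − 0.01) = 0.78 sabins.
Panel area = 13.186 / 0.78 = 16.9 m².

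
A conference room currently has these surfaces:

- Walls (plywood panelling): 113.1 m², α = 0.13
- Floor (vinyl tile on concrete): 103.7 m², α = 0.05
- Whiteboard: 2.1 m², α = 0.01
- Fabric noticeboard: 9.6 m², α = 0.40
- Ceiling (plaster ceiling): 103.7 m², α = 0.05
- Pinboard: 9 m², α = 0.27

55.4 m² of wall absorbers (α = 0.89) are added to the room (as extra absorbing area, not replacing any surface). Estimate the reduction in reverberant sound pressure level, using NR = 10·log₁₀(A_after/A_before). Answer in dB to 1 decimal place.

4.1 dB

A_before = Σ Sᵢαᵢ = 113.1×0.13 + 103.7×0.05 + 2.1×0.01 + 9.6×0.40 + 103.7×0.05 + 9×0.27 = 31.364 sabins.
Added absorption = 55.4 × 0.89 = 49.306 sabins.
New total A_after = 80.670 sabins.
NR = 10·log₁₀(80.670/31.364) = 4.1 dB.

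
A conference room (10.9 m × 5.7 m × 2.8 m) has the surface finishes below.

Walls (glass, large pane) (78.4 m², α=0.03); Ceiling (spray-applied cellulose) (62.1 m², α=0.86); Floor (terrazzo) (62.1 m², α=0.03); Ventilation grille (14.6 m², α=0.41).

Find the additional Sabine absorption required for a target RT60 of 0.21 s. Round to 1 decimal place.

Summing Sᵢαᵢ: 2.352 + 53.406 + 1.863 + 5.986 → A₁ = 63.607 sabins.
V = 173.964 m³. Required absorption A₂ = 0.161 × 173.964 / 0.21 = 133.372 sabins.
ΔA = A₂ − A₁ = 133.372 − 63.607 = 69.8 sabins.

69.8 sabins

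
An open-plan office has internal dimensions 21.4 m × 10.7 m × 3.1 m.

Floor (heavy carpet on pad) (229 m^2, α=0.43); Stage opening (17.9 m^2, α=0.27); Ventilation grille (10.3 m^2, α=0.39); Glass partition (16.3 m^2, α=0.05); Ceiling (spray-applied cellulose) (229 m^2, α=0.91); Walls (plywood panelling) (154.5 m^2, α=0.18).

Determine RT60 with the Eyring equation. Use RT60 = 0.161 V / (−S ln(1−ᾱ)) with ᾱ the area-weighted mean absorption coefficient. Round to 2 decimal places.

0.23 sec

S = Σ Sᵢ = 657.0 m^2.
Absorption A = 229×0.43 + 17.9×0.27 + 10.3×0.39 + 16.3×0.05 + 229×0.91 + 154.5×0.18 = 344.335 sabins.
Mean coefficient ᾱ = A/S = 0.5241.
−S·ln(1−ᾱ) = −657.0 × ln(1 − 0.5241) = 487.854.
V = 21.4 × 10.7 × 3.1 = 709.838 m³.
RT60 = 0.161 × 709.838 / 487.854 = 0.23 s.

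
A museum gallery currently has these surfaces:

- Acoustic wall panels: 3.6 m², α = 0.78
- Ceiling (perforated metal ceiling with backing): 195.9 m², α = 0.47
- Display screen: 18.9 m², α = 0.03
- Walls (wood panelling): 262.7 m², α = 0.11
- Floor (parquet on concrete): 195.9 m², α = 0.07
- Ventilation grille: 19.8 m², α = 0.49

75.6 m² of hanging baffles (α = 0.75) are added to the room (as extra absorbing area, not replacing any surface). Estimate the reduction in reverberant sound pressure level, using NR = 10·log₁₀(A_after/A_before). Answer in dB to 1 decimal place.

1.4 dB

Equivalent absorption area: A_before = 3.6·0.78 + 195.9·0.47 + 18.9·0.03 + 262.7·0.11 + 195.9·0.07 + 19.8·0.49 = 147.760 m².
Treatment contributes 75.6·0.75 = 56.700 sabins.
New total A_after = 204.460 sabins.
NR = 10·log₁₀(204.460/147.760) = 1.4 dB.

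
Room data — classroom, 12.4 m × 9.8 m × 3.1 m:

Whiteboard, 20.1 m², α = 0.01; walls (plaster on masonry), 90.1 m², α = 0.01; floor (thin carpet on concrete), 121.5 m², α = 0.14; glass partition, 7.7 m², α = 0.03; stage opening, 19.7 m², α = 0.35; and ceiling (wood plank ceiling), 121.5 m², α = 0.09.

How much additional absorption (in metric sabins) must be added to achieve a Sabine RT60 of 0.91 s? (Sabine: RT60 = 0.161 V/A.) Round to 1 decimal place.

Total absorption A₁ = 20.1×0.01 + 90.1×0.01 + 121.5×0.14 + 7.7×0.03 + 19.7×0.35 + 121.5×0.09
  = 0.201 + 0.901 + 17.010 + 0.231 + 6.895 + 10.935 = 36.173 m² sabins.
V = 376.712 m³. Required absorption A₂ = 0.161 × 376.712 / 0.91 = 66.649 sabins.
Additional absorption ΔA = 66.649 − 36.173 = 30.5 sabins.

30.5 sabins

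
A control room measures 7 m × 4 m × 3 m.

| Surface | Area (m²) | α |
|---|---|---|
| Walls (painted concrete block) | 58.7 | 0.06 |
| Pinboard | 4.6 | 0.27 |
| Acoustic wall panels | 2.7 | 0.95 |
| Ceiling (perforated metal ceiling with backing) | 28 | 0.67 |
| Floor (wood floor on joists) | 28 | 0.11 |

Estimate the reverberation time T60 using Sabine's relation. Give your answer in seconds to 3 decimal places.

Summing Sᵢαᵢ: 3.522 + 1.242 + 2.565 + 18.760 + 3.080 → A = 29.169 sabins.
Volume V = 7 × 4 × 3 = 84 m³.
RT60 = 0.161 · V / A = 0.161 × 84 / 29.169 = 0.464 s.

0.464 sec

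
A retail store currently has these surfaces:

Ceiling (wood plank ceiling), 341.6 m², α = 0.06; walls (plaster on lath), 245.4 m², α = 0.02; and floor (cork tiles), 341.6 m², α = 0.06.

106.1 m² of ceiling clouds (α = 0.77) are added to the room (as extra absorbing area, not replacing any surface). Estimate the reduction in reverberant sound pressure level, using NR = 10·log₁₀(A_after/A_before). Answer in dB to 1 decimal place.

4.4 dB

Equivalent absorption area: A_before = 341.6*0.06 + 245.4*0.02 + 341.6*0.06 = 45.900 m².
Added absorption = 106.1 × 0.77 = 81.697 sabins.
New total A_after = 127.597 sabins.
NR = 10·log₁₀(127.597/45.900) = 4.4 dB.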